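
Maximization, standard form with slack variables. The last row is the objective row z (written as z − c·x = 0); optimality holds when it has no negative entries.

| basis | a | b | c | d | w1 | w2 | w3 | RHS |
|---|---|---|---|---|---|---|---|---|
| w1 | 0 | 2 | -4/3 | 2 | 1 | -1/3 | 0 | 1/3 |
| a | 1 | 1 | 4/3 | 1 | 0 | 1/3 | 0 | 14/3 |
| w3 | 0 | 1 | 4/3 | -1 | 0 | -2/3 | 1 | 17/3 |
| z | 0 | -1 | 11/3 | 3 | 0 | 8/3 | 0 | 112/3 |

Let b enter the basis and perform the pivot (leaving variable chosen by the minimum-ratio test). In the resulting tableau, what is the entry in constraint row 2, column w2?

Ratio test on column b — row 1: (1/3)/2 = 1/6; row 2: (14/3)/1 = 14/3; row 3: (17/3)/1 = 17/3. Minimum is 1/6 at row 1 (w1 leaves); pivot element 2.
Divide row 1 by 2; eliminate column b from the other rows.
Row 2 update in column w2: 1/3 − 1·(-1/6) = 1/2.

1/2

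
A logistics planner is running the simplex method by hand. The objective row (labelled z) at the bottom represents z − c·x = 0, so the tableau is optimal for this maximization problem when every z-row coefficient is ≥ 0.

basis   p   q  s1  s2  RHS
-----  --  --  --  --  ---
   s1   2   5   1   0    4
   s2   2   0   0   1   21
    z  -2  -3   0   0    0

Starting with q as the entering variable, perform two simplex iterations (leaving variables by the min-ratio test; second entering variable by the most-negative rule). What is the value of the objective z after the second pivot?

Ratio test on column q — row 1: 4/5 = 4/5; row 2: entry 0 ≤ 0. Minimum is 4/5 at row 1 (s1 leaves); pivot element 5.
Pivot on row 1; the z-row RHS becomes 0 − (-3)·(4/5) = 12/5.
Next entering variable (most negative z-row entry -4/5): p.
Ratio test on column p — row 1: (4/5)/(2/5) = 2; row 2: 21/2 = 21/2. Minimum is 2 at row 1 (q leaves); pivot element 2/5.
After the second pivot the z-row RHS is 12/5 − (-4/5)·2 = 4.

4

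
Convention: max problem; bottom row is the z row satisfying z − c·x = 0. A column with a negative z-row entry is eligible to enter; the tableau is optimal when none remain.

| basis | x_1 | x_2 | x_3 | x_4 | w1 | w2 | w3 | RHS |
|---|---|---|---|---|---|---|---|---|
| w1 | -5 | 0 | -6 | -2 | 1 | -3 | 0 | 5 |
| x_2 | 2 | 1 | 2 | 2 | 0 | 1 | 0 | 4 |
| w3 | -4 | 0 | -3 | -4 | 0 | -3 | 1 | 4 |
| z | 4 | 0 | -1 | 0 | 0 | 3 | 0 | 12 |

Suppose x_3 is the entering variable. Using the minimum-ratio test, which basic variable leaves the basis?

x_2

Column x_3 entries and ratios — w1: -6 ≤ 0, skip; x_2: 4/2 = 2; w3: -3 ≤ 0, skip.
Smallest ratio is 2 in the row of x_2, so x_2 leaves.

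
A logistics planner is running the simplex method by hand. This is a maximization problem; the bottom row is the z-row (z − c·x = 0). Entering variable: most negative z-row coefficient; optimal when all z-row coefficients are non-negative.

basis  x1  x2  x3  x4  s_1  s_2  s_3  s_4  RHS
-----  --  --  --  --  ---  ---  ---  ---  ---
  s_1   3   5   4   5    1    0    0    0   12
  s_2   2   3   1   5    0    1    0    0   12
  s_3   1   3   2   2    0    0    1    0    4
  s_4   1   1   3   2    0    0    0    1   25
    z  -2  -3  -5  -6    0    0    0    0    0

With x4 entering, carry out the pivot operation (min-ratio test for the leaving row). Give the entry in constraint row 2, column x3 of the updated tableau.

Ratio test on column x4 — row 1: 12/5 = 12/5; row 2: 12/5 = 12/5; row 3: 4/2 = 2; row 4: 25/2 = 25/2. Minimum is 2 at row 3 (s_3 leaves); pivot element 2.
Divide row 3 by 2; eliminate column x4 from the other rows.
Row 2 update in column x3: 1 − 5·1 = -4.

-4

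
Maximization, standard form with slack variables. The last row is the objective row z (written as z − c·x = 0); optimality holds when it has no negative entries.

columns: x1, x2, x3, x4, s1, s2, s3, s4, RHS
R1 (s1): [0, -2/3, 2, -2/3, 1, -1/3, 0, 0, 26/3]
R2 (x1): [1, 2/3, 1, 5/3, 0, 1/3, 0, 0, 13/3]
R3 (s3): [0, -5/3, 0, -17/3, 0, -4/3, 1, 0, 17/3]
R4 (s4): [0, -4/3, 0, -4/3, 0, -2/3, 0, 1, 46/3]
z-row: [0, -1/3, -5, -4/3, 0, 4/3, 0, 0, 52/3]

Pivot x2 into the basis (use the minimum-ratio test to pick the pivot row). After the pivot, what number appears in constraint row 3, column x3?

Ratio test on column x2 — row 1: entry -2/3 ≤ 0; row 2: (13/3)/(2/3) = 13/2; row 3: entry -5/3 ≤ 0; row 4: entry -4/3 ≤ 0. Minimum is 13/2 at row 2 (x1 leaves); pivot element 2/3.
Divide row 2 by 2/3; eliminate column x2 from the other rows.
Row 3 update in column x3: 0 − (-5/3)·(3/2) = 5/2.

5/2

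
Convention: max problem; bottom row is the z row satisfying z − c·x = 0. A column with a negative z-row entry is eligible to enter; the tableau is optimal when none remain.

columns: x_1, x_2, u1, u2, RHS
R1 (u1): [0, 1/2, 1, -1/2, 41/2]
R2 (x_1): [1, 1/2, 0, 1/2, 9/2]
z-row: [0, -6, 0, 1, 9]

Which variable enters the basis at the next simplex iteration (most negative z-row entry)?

x_2

Negative z-row entries: x_2: -6.
The most negative is -6 in column x_2, so x_2 enters.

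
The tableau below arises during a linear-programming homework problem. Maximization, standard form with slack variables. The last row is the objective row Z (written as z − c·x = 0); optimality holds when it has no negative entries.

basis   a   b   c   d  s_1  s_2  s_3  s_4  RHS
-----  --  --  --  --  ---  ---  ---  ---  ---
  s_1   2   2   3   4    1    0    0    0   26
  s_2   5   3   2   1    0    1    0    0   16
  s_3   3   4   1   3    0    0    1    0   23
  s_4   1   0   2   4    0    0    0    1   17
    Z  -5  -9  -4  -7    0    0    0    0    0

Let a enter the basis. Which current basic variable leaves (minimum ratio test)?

Column a entries and ratios — s_1: 26/2 = 13; s_2: 16/5 = 16/5; s_3: 23/3 = 23/3; s_4: 17/1 = 17.
Smallest ratio is 16/5 in the row of s_2, so s_2 leaves.

s_2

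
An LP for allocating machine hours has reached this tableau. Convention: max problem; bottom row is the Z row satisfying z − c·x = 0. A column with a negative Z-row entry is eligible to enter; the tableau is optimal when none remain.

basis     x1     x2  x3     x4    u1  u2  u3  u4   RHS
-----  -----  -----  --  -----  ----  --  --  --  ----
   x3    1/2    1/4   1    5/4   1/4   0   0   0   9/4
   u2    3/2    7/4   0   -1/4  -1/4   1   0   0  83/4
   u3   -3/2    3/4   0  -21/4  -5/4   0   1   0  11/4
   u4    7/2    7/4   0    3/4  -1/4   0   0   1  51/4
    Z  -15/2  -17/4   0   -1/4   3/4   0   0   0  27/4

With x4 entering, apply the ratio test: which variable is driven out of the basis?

x3

Column x4 entries and ratios — x3: (9/4)/(5/4) = 9/5; u2: -1/4 ≤ 0, skip; u3: -21/4 ≤ 0, skip; u4: (51/4)/(3/4) = 17.
Smallest ratio is 9/5 in the row of x3, so x3 leaves.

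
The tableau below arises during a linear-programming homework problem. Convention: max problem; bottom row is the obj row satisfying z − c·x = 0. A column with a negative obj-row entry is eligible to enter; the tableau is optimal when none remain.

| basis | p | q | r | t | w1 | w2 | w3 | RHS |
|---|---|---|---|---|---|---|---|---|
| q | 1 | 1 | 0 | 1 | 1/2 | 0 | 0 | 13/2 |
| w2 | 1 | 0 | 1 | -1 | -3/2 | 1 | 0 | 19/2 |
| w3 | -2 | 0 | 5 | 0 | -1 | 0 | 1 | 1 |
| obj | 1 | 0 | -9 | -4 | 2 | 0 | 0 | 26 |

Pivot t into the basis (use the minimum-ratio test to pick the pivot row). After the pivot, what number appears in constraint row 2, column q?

1

Ratio test on column t — row 1: (13/2)/1 = 13/2; row 2: entry -1 ≤ 0; row 3: entry 0 ≤ 0. Minimum is 13/2 at row 1 (q leaves); pivot element 1.
Divide row 1 by 1; eliminate column t from the other rows.
Row 2 update in column q: 0 − (-1)·1 = 1.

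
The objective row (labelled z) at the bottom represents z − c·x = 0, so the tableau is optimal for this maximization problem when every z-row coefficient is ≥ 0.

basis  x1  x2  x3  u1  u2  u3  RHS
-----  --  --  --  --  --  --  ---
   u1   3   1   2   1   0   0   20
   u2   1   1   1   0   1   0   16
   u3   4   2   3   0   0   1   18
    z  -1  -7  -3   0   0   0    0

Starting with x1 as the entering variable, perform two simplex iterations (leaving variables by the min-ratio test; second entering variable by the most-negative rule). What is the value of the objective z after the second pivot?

Ratio test on column x1 — row 1: 20/3 = 20/3; row 2: 16/1 = 16; row 3: 18/4 = 9/2. Minimum is 9/2 at row 3 (u3 leaves); pivot element 4.
Pivot on row 3; the z-row RHS becomes 0 − (-1)·(9/2) = 9/2.
Next entering variable (most negative z-row entry -13/2): x2.
Ratio test on column x2 — row 1: entry -1/2 ≤ 0; row 2: (23/2)/(1/2) = 23; row 3: (9/2)/(1/2) = 9. Minimum is 9 at row 3 (x1 leaves); pivot element 1/2.
After the second pivot the z-row RHS is 9/2 − (-13/2)·9 = 63.

63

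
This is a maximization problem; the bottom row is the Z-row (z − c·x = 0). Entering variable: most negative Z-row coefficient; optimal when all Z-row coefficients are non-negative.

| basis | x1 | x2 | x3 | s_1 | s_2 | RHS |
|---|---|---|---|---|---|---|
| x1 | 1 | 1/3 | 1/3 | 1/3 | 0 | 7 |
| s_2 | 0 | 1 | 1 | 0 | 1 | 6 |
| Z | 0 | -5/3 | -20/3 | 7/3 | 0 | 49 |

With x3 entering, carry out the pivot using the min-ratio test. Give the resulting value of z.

89

Ratio test on column x3 — row 1: 7/(1/3) = 21; row 2: 6/1 = 6. Minimum is 6 at row 2 (s_2 leaves); pivot element 1.
Pivot on row 2; the Z-row RHS becomes 49 − (-20/3)·6 = 89.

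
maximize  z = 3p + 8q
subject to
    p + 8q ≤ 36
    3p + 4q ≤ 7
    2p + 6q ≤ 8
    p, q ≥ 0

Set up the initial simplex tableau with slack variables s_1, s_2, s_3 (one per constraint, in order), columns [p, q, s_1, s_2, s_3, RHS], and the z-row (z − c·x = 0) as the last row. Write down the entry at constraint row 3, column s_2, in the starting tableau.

0

Slack s_2 belongs to constraint 2; its column is the unit vector e_2, so the entry in row 3 is 0.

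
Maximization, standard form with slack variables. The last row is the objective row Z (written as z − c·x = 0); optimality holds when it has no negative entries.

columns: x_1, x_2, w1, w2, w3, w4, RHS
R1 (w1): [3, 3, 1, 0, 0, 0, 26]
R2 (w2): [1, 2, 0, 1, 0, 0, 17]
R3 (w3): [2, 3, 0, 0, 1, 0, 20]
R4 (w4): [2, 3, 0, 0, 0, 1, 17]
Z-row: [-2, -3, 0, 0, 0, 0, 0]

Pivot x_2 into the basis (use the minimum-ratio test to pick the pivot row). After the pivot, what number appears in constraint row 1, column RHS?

Ratio test on column x_2 — row 1: 26/3 = 26/3; row 2: 17/2 = 17/2; row 3: 20/3 = 20/3; row 4: 17/3 = 17/3. Minimum is 17/3 at row 4 (w4 leaves); pivot element 3.
Divide row 4 by 3; eliminate column x_2 from the other rows.
Row 1 update in column RHS: 26 − 3·(17/3) = 9.

9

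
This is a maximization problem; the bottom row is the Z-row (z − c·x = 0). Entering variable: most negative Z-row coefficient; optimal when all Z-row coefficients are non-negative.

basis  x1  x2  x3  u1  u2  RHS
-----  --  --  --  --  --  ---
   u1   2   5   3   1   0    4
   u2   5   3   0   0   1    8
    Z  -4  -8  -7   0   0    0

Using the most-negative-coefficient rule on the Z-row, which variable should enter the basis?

Negative Z-row entries: x1: -4, x2: -8, x3: -7.
The most negative is -8 in column x2, so x2 enters.

x2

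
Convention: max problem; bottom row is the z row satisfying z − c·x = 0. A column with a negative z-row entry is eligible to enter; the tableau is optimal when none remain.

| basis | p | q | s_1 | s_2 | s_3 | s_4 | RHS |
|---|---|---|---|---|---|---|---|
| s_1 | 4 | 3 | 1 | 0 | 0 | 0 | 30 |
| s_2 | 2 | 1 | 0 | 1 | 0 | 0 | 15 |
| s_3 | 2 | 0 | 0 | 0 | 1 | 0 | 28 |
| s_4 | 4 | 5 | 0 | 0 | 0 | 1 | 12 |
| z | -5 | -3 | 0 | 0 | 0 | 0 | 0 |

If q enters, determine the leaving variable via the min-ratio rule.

Column q entries and ratios — s_1: 30/3 = 10; s_2: 15/1 = 15; s_3: 0 ≤ 0, skip; s_4: 12/5 = 12/5.
Smallest ratio is 12/5 in the row of s_4, so s_4 leaves.

s_4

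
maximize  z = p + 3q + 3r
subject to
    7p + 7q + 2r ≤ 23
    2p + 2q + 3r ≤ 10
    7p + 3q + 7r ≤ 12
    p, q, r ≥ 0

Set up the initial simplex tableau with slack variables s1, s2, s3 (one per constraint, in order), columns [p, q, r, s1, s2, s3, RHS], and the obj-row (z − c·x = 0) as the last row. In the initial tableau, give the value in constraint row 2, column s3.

Slack s3 belongs to constraint 3; its column is the unit vector e_3, so the entry in row 2 is 0.

0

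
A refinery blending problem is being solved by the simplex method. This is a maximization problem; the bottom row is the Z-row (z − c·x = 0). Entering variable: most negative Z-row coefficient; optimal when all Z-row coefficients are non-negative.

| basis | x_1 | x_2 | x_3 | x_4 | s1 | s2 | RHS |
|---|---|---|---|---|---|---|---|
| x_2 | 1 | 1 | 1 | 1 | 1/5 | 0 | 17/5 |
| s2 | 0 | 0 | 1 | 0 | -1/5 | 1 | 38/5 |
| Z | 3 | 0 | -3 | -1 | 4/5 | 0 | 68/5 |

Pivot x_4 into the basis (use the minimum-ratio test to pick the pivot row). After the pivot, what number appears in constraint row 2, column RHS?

Ratio test on column x_4 — row 1: (17/5)/1 = 17/5; row 2: entry 0 ≤ 0. Minimum is 17/5 at row 1 (x_2 leaves); pivot element 1.
Divide row 1 by 1; eliminate column x_4 from the other rows.
Row 2 update in column RHS: 38/5 − 0·(17/5) = 38/5.

38/5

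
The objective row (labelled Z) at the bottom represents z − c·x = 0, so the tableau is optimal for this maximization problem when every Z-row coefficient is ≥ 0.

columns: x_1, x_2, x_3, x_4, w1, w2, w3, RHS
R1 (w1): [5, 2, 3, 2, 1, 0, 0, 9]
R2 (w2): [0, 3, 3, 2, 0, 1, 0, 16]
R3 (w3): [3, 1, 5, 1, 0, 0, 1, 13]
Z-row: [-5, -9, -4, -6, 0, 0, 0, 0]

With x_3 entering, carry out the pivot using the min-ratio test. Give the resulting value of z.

52/5

Ratio test on column x_3 — row 1: 9/3 = 3; row 2: 16/3 = 16/3; row 3: 13/5 = 13/5. Minimum is 13/5 at row 3 (w3 leaves); pivot element 5.
Pivot on row 3; the Z-row RHS becomes 0 − (-4)·(13/5) = 52/5.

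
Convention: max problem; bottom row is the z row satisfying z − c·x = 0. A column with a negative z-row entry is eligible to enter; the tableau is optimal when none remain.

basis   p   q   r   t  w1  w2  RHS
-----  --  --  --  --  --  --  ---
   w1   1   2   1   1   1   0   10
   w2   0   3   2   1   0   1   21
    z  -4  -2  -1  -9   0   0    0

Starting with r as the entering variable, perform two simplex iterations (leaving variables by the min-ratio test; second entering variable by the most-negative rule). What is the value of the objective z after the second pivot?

Ratio test on column r — row 1: 10/1 = 10; row 2: 21/2 = 21/2. Minimum is 10 at row 1 (w1 leaves); pivot element 1.
Pivot on row 1; the z-row RHS becomes 0 − (-1)·10 = 10.
Next entering variable (most negative z-row entry -8): t.
Ratio test on column t — row 1: 10/1 = 10; row 2: entry -1 ≤ 0. Minimum is 10 at row 1 (r leaves); pivot element 1.
After the second pivot the z-row RHS is 10 − (-8)·10 = 90.

90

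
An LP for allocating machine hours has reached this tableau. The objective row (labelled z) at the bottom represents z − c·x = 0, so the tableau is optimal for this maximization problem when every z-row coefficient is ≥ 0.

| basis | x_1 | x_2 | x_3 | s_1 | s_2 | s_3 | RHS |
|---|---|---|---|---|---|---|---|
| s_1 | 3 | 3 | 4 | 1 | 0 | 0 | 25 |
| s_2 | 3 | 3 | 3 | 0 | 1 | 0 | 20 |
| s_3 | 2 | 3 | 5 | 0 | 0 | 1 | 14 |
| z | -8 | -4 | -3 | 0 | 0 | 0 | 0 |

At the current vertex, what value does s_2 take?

20

s_2 is basic (row 2); its value is the RHS of that row, 20.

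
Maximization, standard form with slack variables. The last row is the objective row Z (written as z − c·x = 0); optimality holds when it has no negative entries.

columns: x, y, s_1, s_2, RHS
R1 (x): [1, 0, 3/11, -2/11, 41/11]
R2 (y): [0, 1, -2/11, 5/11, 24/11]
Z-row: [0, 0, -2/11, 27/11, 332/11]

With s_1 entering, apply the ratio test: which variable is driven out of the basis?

x

Column s_1 entries and ratios — x: (41/11)/(3/11) = 41/3; y: -2/11 ≤ 0, skip.
Smallest ratio is 41/3 in the row of x, so x leaves.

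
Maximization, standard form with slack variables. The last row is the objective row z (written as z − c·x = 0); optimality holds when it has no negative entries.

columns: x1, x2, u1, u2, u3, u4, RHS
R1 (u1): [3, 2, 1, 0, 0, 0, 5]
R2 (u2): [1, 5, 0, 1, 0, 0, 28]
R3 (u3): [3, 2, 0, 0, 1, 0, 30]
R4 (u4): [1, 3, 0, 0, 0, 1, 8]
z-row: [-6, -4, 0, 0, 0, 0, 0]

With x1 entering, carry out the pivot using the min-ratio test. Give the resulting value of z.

10

Ratio test on column x1 — row 1: 5/3 = 5/3; row 2: 28/1 = 28; row 3: 30/3 = 10; row 4: 8/1 = 8. Minimum is 5/3 at row 1 (u1 leaves); pivot element 3.
Pivot on row 1; the z-row RHS becomes 0 − (-6)·(5/3) = 10.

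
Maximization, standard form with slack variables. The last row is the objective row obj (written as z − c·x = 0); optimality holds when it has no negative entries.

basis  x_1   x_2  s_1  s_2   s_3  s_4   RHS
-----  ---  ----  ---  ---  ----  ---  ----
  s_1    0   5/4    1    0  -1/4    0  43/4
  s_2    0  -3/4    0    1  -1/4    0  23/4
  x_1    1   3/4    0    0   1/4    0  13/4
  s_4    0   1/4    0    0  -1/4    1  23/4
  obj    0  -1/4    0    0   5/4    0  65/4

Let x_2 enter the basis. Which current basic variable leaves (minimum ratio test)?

Column x_2 entries and ratios — s_1: (43/4)/(5/4) = 43/5; s_2: -3/4 ≤ 0, skip; x_1: (13/4)/(3/4) = 13/3; s_4: (23/4)/(1/4) = 23.
Smallest ratio is 13/3 in the row of x_1, so x_1 leaves.

x_1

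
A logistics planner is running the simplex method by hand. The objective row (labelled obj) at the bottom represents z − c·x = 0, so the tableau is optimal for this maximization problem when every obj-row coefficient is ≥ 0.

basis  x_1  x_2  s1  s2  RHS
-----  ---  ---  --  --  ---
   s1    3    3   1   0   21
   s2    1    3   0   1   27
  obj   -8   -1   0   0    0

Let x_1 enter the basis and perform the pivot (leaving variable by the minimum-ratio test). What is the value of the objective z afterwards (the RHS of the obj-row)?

Ratio test on column x_1 — row 1: 21/3 = 7; row 2: 27/1 = 27. Minimum is 7 at row 1 (s1 leaves); pivot element 3.
Pivot on row 1; the obj-row RHS becomes 0 − (-8)·7 = 56.

56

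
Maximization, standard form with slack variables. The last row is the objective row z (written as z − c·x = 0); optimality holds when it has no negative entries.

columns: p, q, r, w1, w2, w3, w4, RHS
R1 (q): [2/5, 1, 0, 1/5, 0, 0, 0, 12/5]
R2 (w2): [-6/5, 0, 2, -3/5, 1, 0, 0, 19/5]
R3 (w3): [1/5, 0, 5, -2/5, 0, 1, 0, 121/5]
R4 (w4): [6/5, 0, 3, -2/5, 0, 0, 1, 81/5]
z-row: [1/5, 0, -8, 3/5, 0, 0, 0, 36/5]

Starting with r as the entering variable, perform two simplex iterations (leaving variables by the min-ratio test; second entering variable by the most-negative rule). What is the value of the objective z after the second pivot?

77/2

Ratio test on column r — row 1: entry 0 ≤ 0; row 2: (19/5)/2 = 19/10; row 3: (121/5)/5 = 121/25; row 4: (81/5)/3 = 27/5. Minimum is 19/10 at row 2 (w2 leaves); pivot element 2.
Pivot on row 2; the z-row RHS becomes 36/5 − (-8)·(19/10) = 112/5.
Next entering variable (most negative z-row entry -23/5): p.
Ratio test on column p — row 1: (12/5)/(2/5) = 6; row 2: entry -3/5 ≤ 0; row 3: (147/10)/(16/5) = 147/32; row 4: (21/2)/3 = 7/2. Minimum is 7/2 at row 4 (w4 leaves); pivot element 3.
After the second pivot the z-row RHS is 112/5 − (-23/5)·(7/2) = 77/2.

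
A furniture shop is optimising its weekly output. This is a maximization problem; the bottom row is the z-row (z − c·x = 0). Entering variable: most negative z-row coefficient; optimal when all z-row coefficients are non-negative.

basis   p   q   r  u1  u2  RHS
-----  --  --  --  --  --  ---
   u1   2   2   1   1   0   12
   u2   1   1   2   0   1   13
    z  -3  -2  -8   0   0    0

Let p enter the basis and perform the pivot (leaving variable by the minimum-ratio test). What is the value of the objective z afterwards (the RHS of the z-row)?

Ratio test on column p — row 1: 12/2 = 6; row 2: 13/1 = 13. Minimum is 6 at row 1 (u1 leaves); pivot element 2.
Pivot on row 1; the z-row RHS becomes 0 − (-3)·6 = 18.

18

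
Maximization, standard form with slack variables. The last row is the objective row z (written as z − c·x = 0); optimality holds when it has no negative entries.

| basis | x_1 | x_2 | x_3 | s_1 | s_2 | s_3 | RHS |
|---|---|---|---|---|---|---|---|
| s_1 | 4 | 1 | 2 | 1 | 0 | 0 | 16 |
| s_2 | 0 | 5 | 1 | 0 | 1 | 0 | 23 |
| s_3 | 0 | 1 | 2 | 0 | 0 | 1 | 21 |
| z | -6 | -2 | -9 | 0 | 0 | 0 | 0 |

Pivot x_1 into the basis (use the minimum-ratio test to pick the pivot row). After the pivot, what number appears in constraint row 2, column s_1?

Ratio test on column x_1 — row 1: 16/4 = 4; row 2: entry 0 ≤ 0; row 3: entry 0 ≤ 0. Minimum is 4 at row 1 (s_1 leaves); pivot element 4.
Divide row 1 by 4; eliminate column x_1 from the other rows.
Row 2 update in column s_1: 0 − 0·(1/4) = 0.

0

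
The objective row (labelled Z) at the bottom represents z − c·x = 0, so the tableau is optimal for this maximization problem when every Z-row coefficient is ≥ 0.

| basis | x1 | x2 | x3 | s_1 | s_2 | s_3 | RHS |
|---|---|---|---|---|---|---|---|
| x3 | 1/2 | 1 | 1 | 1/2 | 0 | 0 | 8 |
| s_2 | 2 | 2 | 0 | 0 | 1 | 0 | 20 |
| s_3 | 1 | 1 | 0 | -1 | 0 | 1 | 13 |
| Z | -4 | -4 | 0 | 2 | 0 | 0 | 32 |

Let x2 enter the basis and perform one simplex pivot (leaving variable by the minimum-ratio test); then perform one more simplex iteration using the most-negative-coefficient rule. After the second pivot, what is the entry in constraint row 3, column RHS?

Ratio test on column x2 — row 1: 8/1 = 8; row 2: 20/2 = 10; row 3: 13/1 = 13. Minimum is 8 at row 1 (x3 leaves); pivot element 1.
Divide row 1 by 1; eliminate column x2 from the other rows.
Second iteration: most negative Z-row entry is -2 in column x1, so x1 enters.
Ratio test on column x1 — row 1: 8/(1/2) = 16; row 2: 4/1 = 4; row 3: 5/(1/2) = 10. Minimum is 4 at row 2 (s_2 leaves); pivot element 1.
Divide row 2 by 1; eliminate column x1 from the other rows.
After both pivots, the entry at constraint row 3, column RHS is 3.

3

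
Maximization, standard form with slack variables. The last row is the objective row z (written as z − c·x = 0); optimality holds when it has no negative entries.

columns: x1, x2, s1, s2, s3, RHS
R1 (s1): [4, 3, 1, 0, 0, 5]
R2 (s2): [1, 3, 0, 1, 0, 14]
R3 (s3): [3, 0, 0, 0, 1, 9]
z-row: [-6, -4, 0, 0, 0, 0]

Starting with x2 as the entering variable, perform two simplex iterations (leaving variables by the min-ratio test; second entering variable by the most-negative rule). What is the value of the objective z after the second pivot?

Ratio test on column x2 — row 1: 5/3 = 5/3; row 2: 14/3 = 14/3; row 3: entry 0 ≤ 0. Minimum is 5/3 at row 1 (s1 leaves); pivot element 3.
Pivot on row 1; the z-row RHS becomes 0 − (-4)·(5/3) = 20/3.
Next entering variable (most negative z-row entry -2/3): x1.
Ratio test on column x1 — row 1: (5/3)/(4/3) = 5/4; row 2: entry -3 ≤ 0; row 3: 9/3 = 3. Minimum is 5/4 at row 1 (x2 leaves); pivot element 4/3.
After the second pivot the z-row RHS is 20/3 − (-2/3)·(5/4) = 15/2.

15/2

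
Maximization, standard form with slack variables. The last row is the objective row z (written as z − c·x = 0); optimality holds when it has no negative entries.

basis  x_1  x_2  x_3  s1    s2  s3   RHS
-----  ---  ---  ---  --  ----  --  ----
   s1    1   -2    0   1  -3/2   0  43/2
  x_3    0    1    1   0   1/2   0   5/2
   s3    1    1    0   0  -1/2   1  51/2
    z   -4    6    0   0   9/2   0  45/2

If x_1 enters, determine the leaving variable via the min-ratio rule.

Column x_1 entries and ratios — s1: (43/2)/1 = 43/2; x_3: 0 ≤ 0, skip; s3: (51/2)/1 = 51/2.
Smallest ratio is 43/2 in the row of s1, so s1 leaves.

s1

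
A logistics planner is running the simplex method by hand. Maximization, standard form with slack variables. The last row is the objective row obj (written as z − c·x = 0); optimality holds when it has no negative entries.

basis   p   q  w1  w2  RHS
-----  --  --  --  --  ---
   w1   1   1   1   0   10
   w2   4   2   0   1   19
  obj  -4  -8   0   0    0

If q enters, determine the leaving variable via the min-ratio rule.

w2

Column q entries and ratios — w1: 10/1 = 10; w2: 19/2 = 19/2.
Smallest ratio is 19/2 in the row of w2, so w2 leaves.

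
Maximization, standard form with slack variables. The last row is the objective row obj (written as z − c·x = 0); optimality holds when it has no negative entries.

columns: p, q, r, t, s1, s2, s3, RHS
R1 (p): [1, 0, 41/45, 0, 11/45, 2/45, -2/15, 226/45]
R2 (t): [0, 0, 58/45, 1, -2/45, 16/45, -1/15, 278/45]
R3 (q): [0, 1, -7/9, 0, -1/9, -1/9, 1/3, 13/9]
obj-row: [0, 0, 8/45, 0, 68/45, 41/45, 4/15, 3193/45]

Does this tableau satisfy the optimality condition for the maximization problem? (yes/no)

yes

Every obj-row coefficient is ≥ 0, so the tableau is optimal.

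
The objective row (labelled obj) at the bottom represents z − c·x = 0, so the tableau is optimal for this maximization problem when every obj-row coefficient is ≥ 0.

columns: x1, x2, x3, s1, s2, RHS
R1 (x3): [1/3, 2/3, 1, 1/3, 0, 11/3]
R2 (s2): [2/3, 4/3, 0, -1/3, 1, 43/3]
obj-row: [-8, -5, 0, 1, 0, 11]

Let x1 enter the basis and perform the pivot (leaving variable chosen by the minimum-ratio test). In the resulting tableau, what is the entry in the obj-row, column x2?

11

Ratio test on column x1 — row 1: (11/3)/(1/3) = 11; row 2: (43/3)/(2/3) = 43/2. Minimum is 11 at row 1 (x3 leaves); pivot element 1/3.
Divide row 1 by 1/3; eliminate column x1 from the other rows.
obj-row update in column x2: -5 − (-8)·2 = 11.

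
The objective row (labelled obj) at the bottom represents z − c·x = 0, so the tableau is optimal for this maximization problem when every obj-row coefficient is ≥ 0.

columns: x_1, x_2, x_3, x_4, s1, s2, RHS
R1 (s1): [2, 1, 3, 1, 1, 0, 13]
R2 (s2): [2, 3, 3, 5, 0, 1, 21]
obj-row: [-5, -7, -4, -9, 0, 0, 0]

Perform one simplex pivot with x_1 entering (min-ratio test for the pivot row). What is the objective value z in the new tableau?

Ratio test on column x_1 — row 1: 13/2 = 13/2; row 2: 21/2 = 21/2. Minimum is 13/2 at row 1 (s1 leaves); pivot element 2.
Pivot on row 1; the obj-row RHS becomes 0 − (-5)·(13/2) = 65/2.

65/2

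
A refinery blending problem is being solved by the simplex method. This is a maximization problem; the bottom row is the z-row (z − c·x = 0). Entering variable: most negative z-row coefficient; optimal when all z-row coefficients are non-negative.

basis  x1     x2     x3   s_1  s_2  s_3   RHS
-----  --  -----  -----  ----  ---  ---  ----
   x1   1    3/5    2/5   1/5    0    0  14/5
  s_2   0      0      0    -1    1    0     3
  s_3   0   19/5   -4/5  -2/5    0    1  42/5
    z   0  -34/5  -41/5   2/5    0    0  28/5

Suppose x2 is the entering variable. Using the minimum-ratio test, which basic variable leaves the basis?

s_3

Column x2 entries and ratios — x1: (14/5)/(3/5) = 14/3; s_2: 0 ≤ 0, skip; s_3: (42/5)/(19/5) = 42/19.
Smallest ratio is 42/19 in the row of s_3, so s_3 leaves.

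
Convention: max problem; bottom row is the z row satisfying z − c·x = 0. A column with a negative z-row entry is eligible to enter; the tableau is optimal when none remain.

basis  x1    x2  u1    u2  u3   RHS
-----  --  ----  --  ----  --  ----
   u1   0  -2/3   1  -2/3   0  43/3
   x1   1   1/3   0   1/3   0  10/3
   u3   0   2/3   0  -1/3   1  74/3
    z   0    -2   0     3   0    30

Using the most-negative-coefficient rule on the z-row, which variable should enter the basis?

x2

Negative z-row entries: x2: -2.
The most negative is -2 in column x2, so x2 enters.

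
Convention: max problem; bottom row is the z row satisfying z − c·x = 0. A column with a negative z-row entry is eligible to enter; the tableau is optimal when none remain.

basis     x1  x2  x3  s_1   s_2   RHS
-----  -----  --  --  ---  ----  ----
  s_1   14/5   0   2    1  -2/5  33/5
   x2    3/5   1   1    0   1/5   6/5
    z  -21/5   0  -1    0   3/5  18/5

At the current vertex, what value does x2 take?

6/5

x2 is basic (row 2); its value is the RHS of that row, 6/5.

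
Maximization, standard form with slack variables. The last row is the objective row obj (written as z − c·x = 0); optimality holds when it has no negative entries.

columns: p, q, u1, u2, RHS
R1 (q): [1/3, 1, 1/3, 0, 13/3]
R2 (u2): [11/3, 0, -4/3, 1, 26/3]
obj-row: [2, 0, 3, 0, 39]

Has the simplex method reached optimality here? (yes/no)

yes

Every obj-row coefficient is ≥ 0, so the tableau is optimal.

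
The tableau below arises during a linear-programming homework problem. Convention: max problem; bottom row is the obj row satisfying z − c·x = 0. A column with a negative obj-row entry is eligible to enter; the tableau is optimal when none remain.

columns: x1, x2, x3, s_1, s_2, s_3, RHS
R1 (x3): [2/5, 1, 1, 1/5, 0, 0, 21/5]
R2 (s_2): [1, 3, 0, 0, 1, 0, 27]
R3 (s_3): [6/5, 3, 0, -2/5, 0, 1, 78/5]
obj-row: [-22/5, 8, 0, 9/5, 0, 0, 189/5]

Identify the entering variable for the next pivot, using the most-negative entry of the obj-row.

Negative obj-row entries: x1: -22/5.
The most negative is -22/5 in column x1, so x1 enters.

x1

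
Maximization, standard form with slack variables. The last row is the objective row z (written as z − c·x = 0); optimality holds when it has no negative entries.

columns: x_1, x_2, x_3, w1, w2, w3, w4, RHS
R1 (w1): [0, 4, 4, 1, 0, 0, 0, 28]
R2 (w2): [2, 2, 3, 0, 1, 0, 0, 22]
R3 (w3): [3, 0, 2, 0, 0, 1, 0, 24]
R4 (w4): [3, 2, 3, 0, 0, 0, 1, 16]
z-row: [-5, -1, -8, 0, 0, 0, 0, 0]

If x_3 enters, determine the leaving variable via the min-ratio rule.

Column x_3 entries and ratios — w1: 28/4 = 7; w2: 22/3 = 22/3; w3: 24/2 = 12; w4: 16/3 = 16/3.
Smallest ratio is 16/3 in the row of w4, so w4 leaves.

w4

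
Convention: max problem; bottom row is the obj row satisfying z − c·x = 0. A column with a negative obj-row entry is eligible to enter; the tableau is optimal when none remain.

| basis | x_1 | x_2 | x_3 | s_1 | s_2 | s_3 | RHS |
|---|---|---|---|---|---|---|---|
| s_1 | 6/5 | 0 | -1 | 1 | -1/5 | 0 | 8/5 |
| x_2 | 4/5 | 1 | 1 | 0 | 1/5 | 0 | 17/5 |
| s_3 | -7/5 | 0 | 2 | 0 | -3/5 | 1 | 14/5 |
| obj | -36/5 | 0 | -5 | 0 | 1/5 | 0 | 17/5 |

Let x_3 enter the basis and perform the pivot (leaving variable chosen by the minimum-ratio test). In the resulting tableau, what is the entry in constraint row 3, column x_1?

-7/10

Ratio test on column x_3 — row 1: entry -1 ≤ 0; row 2: (17/5)/1 = 17/5; row 3: (14/5)/2 = 7/5. Minimum is 7/5 at row 3 (s_3 leaves); pivot element 2.
Divide row 3 by 2; eliminate column x_3 from the other rows.
In the new row 3, the x_1 entry is the old entry divided by the pivot: (-7/5)/2 = -7/10.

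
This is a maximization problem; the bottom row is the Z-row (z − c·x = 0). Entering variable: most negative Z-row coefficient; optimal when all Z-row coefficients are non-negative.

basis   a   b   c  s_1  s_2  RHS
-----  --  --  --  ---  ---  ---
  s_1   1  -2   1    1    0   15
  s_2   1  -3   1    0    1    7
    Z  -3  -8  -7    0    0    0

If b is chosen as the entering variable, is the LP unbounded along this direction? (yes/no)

Every constraint-row entry in column b is ≤ 0, so increasing b is unbounded.

yes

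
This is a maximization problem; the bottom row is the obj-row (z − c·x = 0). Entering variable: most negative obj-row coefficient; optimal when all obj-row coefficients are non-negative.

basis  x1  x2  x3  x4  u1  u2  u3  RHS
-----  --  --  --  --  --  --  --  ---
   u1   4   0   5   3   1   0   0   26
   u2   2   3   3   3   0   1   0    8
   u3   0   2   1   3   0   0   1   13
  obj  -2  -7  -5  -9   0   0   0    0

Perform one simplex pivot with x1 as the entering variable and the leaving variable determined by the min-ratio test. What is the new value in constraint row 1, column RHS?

Ratio test on column x1 — row 1: 26/4 = 13/2; row 2: 8/2 = 4; row 3: entry 0 ≤ 0. Minimum is 4 at row 2 (u2 leaves); pivot element 2.
Divide row 2 by 2; eliminate column x1 from the other rows.
Row 1 update in column RHS: 26 − 4·4 = 10.

10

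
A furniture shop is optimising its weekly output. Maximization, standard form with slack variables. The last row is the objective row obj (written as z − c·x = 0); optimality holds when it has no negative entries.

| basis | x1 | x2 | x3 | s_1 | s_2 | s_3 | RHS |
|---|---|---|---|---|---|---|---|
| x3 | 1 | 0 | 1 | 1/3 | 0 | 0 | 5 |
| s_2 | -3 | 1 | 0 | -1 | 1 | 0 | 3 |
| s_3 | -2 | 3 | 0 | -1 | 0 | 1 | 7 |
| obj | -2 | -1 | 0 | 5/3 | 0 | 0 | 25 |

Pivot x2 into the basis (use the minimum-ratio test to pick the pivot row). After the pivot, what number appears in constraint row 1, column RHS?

5

Ratio test on column x2 — row 1: entry 0 ≤ 0; row 2: 3/1 = 3; row 3: 7/3 = 7/3. Minimum is 7/3 at row 3 (s_3 leaves); pivot element 3.
Divide row 3 by 3; eliminate column x2 from the other rows.
Row 1 update in column RHS: 5 − 0·(7/3) = 5.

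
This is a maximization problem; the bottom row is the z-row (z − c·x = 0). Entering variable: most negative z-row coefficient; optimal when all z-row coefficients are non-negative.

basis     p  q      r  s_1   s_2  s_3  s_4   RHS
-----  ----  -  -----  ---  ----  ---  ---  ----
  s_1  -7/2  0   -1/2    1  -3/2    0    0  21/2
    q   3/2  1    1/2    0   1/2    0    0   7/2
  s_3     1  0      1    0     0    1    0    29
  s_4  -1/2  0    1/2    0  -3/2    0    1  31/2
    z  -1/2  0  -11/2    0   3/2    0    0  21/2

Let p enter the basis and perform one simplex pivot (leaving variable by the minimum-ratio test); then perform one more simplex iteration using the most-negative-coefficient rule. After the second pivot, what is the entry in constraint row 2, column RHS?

Ratio test on column p — row 1: entry -7/2 ≤ 0; row 2: (7/2)/(3/2) = 7/3; row 3: 29/1 = 29; row 4: entry -1/2 ≤ 0. Minimum is 7/3 at row 2 (q leaves); pivot element 3/2.
Divide row 2 by 3/2; eliminate column p from the other rows.
Second iteration: most negative z-row entry is -16/3 in column r, so r enters.
Ratio test on column r — row 1: (56/3)/(2/3) = 28; row 2: (7/3)/(1/3) = 7; row 3: (80/3)/(2/3) = 40; row 4: (50/3)/(2/3) = 25. Minimum is 7 at row 2 (p leaves); pivot element 1/3.
Divide row 2 by 1/3; eliminate column r from the other rows.
After both pivots, the entry at constraint row 2, column RHS is 7.

7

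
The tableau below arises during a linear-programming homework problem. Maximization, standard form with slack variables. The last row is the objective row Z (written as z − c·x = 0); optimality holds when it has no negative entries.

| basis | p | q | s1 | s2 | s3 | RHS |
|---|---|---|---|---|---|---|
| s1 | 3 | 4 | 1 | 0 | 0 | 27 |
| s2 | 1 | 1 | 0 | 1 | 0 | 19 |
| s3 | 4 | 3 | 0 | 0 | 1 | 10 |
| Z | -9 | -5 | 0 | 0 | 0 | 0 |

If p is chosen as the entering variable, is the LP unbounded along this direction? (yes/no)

no

Column p has positive entries in row(s) 1, 2, 3, so the ratio test bounds it — not unbounded.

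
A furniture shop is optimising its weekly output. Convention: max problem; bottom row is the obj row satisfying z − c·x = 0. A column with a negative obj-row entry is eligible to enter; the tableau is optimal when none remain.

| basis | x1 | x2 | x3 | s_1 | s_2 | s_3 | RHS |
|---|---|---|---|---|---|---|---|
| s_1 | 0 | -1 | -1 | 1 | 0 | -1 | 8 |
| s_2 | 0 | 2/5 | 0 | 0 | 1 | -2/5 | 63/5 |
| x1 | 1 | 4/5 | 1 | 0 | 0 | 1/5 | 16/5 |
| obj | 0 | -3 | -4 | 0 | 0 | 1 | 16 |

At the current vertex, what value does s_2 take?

63/5

s_2 is basic (row 2); its value is the RHS of that row, 63/5.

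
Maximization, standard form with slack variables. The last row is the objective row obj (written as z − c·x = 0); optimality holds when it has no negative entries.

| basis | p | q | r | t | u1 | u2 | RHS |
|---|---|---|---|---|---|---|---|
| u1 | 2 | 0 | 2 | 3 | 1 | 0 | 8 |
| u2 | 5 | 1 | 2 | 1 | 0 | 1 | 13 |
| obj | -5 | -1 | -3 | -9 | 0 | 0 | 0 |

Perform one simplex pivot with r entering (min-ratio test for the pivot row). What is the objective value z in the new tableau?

Ratio test on column r — row 1: 8/2 = 4; row 2: 13/2 = 13/2. Minimum is 4 at row 1 (u1 leaves); pivot element 2.
Pivot on row 1; the obj-row RHS becomes 0 − (-3)·4 = 12.

12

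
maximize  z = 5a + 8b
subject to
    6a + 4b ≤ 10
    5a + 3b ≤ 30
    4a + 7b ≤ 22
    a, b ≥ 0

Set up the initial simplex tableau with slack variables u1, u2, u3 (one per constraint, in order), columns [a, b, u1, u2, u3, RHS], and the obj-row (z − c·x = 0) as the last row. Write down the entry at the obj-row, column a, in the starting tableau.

The obj-row carries the negated objective coefficients: the a entry is -5.

-5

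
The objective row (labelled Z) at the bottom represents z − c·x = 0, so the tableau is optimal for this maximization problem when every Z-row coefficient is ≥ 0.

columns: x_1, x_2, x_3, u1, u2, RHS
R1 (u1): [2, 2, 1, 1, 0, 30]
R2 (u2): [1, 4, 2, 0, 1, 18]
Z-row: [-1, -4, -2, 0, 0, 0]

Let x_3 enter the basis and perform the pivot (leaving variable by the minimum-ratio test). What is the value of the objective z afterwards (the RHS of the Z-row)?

Ratio test on column x_3 — row 1: 30/1 = 30; row 2: 18/2 = 9. Minimum is 9 at row 2 (u2 leaves); pivot element 2.
Pivot on row 2; the Z-row RHS becomes 0 − (-2)·9 = 18.

18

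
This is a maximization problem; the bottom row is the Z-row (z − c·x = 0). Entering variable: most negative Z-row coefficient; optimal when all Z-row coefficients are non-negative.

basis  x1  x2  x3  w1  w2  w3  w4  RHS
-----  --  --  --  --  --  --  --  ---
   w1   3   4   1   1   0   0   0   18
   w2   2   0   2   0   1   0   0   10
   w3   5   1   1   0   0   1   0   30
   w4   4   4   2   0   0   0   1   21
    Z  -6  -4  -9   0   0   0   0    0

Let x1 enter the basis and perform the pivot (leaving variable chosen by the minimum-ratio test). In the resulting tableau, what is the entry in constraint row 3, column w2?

-5/2

Ratio test on column x1 — row 1: 18/3 = 6; row 2: 10/2 = 5; row 3: 30/5 = 6; row 4: 21/4 = 21/4. Minimum is 5 at row 2 (w2 leaves); pivot element 2.
Divide row 2 by 2; eliminate column x1 from the other rows.
Row 3 update in column w2: 0 − 5·(1/2) = -5/2.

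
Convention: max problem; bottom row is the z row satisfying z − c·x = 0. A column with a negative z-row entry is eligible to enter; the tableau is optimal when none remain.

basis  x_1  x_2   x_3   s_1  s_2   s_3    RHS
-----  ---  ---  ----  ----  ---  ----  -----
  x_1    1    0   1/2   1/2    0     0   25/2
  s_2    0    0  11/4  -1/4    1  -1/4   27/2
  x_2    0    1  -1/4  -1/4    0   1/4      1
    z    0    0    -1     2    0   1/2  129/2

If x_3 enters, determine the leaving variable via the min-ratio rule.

s_2

Column x_3 entries and ratios — x_1: (25/2)/(1/2) = 25; s_2: (27/2)/(11/4) = 54/11; x_2: -1/4 ≤ 0, skip.
Smallest ratio is 54/11 in the row of s_2, so s_2 leaves.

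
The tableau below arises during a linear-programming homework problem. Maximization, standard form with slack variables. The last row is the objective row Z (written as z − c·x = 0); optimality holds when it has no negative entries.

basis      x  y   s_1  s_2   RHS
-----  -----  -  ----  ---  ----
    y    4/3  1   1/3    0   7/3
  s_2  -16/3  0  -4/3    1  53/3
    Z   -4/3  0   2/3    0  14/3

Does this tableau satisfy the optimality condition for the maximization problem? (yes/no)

no

The Z-row has a negative entry -4/3 in column x, so it is not optimal.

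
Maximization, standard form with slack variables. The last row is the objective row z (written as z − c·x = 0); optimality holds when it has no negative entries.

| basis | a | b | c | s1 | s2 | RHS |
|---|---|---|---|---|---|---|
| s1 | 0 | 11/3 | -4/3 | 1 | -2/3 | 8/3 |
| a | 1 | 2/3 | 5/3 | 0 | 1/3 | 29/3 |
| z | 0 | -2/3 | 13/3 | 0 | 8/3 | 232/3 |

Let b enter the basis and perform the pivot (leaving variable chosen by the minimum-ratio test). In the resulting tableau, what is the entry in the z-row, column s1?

2/11

Ratio test on column b — row 1: (8/3)/(11/3) = 8/11; row 2: (29/3)/(2/3) = 29/2. Minimum is 8/11 at row 1 (s1 leaves); pivot element 11/3.
Divide row 1 by 11/3; eliminate column b from the other rows.
z-row update in column s1: 0 − (-2/3)·(3/11) = 2/11.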